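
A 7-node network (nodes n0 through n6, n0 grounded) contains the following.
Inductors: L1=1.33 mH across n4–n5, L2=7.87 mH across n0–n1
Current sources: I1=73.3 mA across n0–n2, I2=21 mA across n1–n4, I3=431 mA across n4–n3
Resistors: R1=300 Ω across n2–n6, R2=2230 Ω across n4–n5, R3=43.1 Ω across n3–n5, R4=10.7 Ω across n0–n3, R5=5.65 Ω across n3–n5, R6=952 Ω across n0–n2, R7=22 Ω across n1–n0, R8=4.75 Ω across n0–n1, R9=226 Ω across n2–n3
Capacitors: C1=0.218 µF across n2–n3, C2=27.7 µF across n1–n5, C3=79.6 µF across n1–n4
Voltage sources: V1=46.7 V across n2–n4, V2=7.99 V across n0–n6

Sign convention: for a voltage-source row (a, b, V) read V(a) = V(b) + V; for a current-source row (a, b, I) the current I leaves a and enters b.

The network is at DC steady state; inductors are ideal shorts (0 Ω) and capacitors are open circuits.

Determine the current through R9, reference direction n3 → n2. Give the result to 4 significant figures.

-0.1904 A

MNA unknowns: 6 node voltages V₁..V_6 plus 4 source currents (L1, L2, V1, V2)
L1: row V4−V5=0, i_L1 at 4,5
I1: z[0]−=0.0733, z[2]+=0.0733
R1: Y=0.003333 on G[2,6]
R2: Y=0.0004484 on G[4,5]
R3: Y=0.02320 on G[3,5]
R4: Y=0.09346 on G[0,3]
I2: z[1]−=0.021, z[4]+=0.021
R5: Y=0.1770 on G[3,5]
R6: Y=0.001050 on G[0,2]
C1: Y=0.000 on G[2,3]
R7: Y=0.04545 on G[1,0]
L2: row V0−V1=0, i_L2 at 0,1
C2: Y=0.000 on G[1,5]
I3: z[4]−=0.431, z[3]+=0.431
C3: Y=0.000 on G[1,4]
R8: Y=0.2105 on G[0,1]
R9: Y=0.004425 on G[2,3]
V1: row V2−V4=46.7, i_V1 at 2,4
V2: row V0−V6=7.99, i_V2 at 0,6
solve → V1=0.000, V2=41.78, V3=-1.236, V4=-4.917, V5=-4.917, V6=-7.990
aux → i_L1=-0.7369, i_L2=0.02100, i_V1=-0.3269, i_V2=-0.1659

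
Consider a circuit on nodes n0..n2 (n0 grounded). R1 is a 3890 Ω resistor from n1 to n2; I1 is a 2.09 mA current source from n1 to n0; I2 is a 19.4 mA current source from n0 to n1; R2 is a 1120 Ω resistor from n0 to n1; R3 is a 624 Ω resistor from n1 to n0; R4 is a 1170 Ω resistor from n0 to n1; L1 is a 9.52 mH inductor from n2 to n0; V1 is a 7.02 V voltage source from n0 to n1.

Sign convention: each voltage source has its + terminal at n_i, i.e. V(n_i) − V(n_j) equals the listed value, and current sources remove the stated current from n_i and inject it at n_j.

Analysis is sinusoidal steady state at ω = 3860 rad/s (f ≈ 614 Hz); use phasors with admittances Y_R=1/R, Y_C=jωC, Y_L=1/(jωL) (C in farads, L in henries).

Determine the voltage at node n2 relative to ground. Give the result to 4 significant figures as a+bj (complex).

-0.0006264-0.06631j V

MNA unknowns: 2 node voltages V₁..V_2 plus 1 source current (V1)
R1: Y=0.0002571+0.000j on G[1,2]
I1: z[1]−=0.00209, z[0]+=0.00209
I2: z[0]−=0.0194, z[1]+=0.0194
R2: Y=0.0008929+0.000j on G[0,1]
R3: Y=0.001603+0.000j on G[1,0]
R4: Y=0.0008547+0.000j on G[0,1]
L1: Y=0.000-0.02721j on G[2,0]
V1: row V0−V1=7.02, i_V1 at 0,1
solve → V1=-7.020+0.000j, V2=-0.0006264-0.06631j
aux → i_V1=-0.04263+1.705e-05j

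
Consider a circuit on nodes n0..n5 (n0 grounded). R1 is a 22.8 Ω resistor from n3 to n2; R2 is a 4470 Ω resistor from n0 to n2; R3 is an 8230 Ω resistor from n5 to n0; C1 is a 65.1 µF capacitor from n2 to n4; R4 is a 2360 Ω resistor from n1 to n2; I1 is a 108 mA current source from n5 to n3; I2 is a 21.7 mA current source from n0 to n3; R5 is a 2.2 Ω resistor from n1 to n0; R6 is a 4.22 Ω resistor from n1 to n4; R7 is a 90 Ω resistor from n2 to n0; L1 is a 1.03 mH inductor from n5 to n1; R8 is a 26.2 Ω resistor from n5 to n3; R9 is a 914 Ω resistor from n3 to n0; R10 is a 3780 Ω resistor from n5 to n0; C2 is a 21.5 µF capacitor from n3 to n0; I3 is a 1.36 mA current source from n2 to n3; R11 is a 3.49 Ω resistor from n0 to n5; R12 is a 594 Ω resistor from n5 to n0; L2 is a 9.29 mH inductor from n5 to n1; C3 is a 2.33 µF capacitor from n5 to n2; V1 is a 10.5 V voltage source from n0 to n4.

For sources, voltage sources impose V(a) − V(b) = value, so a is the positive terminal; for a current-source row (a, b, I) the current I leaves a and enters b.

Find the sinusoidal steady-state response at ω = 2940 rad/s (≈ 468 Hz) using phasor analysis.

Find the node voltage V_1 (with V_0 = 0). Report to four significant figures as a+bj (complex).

MNA unknowns: 5 node voltages V₁..V_5 plus 1 source current (V1)
R1: Y=0.04386+0.000j on G[3,2]
R2: Y=0.0002237+0.000j on G[0,2]
R3: Y=0.0001215+0.000j on G[5,0]
C1: Y=0.000+0.1914j on G[2,4]
R4: Y=0.0004237+0.000j on G[1,2]
I1: z[5]−=0.108, z[3]+=0.108
I2: z[0]−=0.0217, z[3]+=0.0217
R5: Y=0.4545+0.000j on G[1,0]
R6: Y=0.2370+0.000j on G[1,4]
R7: Y=0.01111+0.000j on G[2,0]
L1: Y=0.000-0.3302j on G[5,1]
R8: Y=0.03817+0.000j on G[5,3]
R9: Y=0.001094+0.000j on G[3,0]
R10: Y=0.0002646+0.000j on G[5,0]
C2: Y=0.000+0.06321j on G[3,0]
I3: z[2]−=0.00136, z[3]+=0.00136
R11: Y=0.2865+0.000j on G[0,5]
R12: Y=0.001684+0.000j on G[5,0]
L2: Y=0.000-0.03661j on G[5,1]
C3: Y=0.000+0.006850j on G[5,2]
V1: row V0−V4=10.5, i_V1 at 0,4
solve → V1=-2.895-0.4127j, V2=-9.301-1.899j, V3=-3.006+1.706j, V4=-10.50+0.000j, V5=-2.119+0.9201j
aux → i_V1=-2.166-0.1317j

-2.895-0.4127j V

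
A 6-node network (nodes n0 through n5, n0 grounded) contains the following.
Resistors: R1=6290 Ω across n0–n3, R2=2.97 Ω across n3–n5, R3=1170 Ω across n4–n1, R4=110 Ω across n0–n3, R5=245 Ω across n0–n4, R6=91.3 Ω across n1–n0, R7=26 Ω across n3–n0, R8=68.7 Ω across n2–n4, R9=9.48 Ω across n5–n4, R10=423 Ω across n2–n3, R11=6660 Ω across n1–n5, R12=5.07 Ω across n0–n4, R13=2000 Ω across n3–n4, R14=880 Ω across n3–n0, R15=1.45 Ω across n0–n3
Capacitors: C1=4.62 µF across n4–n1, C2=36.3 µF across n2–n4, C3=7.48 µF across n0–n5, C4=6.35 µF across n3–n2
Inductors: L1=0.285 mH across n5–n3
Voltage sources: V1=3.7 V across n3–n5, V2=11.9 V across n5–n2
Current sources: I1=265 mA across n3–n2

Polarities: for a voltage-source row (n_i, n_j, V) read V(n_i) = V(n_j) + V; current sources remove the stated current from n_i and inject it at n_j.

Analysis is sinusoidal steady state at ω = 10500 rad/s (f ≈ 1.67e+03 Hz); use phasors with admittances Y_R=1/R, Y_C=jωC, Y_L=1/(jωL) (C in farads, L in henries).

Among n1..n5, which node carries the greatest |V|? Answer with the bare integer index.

MNA unknowns: 5 node voltages V₁..V_5 plus 2 source currents (V1, V2)
R1: Y=0.0001590+0.000j on G[0,3]
C1: Y=0.000+0.04851j on G[4,1]
C2: Y=0.000+0.3811j on G[2,4]
R2: Y=0.3367+0.000j on G[3,5]
R3: Y=0.0008547+0.000j on G[4,1]
R4: Y=0.009091+0.000j on G[0,3]
R5: Y=0.004082+0.000j on G[0,4]
R6: Y=0.01095+0.000j on G[1,0]
C3: Y=0.000+0.07854j on G[0,5]
R7: Y=0.03846+0.000j on G[3,0]
R8: Y=0.01456+0.000j on G[2,4]
R9: Y=0.1055+0.000j on G[5,4]
R10: Y=0.002364+0.000j on G[2,3]
R11: Y=0.0001502+0.000j on G[1,5]
R12: Y=0.1972+0.000j on G[0,4]
R13: Y=0.0005000+0.000j on G[3,4]
C4: Y=0.000+0.06667j on G[3,2]
R14: Y=0.001136+0.000j on G[3,0]
R15: Y=0.6897+0.000j on G[0,3]
L1: Y=0.000-0.3342j on G[5,3]
V1: row V3−V5=3.7, i_V1 at 3,5
V2: row V5−V2=11.9, i_V2 at 5,2
I1: z[3]−=0.265, z[2]+=0.265
solve → V1=-6.812-6.378j, V2=-13.07+1.541j, V3=2.528+1.541j, V4=-8.303-4.849j, V5=-1.172+1.541j
aux → i_V1=-3.420-0.9449j, i_V2=-2.807-2.765j

2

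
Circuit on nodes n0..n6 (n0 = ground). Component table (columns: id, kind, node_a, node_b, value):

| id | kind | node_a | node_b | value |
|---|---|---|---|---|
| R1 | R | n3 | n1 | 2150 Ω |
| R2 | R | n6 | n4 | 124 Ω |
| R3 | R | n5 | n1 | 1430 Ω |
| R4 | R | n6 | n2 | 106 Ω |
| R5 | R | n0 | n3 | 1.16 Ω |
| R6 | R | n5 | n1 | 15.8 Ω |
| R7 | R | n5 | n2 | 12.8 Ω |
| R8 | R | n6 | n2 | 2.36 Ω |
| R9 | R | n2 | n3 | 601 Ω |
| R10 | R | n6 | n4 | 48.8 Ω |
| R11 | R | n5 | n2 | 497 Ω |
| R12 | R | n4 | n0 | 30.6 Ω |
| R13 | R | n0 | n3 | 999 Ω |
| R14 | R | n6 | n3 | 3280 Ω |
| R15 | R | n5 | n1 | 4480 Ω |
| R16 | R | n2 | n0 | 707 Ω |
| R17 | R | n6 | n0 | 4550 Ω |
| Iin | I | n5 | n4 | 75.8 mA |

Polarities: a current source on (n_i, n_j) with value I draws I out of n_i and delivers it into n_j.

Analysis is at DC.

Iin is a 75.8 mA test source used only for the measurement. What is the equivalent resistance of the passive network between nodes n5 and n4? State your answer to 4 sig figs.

R_eq = 45.03 Ω

Element admittances at DC:
  Y(R1) = 0.0004651 S between n3,n1
  Y(R2) = 0.008065 S between n6,n4
  Y(R3) = 0.0006993 S between n5,n1
  Y(R4) = 0.009434 S between n6,n2
  Y(R5) = 0.8621 S between n0,n3
  Y(R6) = 0.06329 S between n5,n1
  Y(R7) = 0.07812 S between n5,n2
  Y(R8) = 0.4237 S between n6,n2
  Y(R9) = 0.001664 S between n2,n3
  Y(R10) = 0.02049 S between n6,n4
  Y(R11) = 0.002012 S between n5,n2
  Y(R12) = 0.03268 S between n4,n0
  Y(R13) = 0.001001 S between n0,n3
  Y(R14) = 0.0003049 S between n6,n3
  Y(R15) = 0.0002232 S between n5,n1
  Y(R16) = 0.001414 S between n2,n0
  Y(R17) = 0.0002198 S between n6,n0
  Iin: injects 0.0758 A into n4 (from n5)
Assemble and solve the 6×6 MNA system:
  V(n1)=-3.107  V(n2)=-2.202  V(n3)=-0.006623  V(n4)=0.2839  V(n5)=-3.129  V(n6)=-2.046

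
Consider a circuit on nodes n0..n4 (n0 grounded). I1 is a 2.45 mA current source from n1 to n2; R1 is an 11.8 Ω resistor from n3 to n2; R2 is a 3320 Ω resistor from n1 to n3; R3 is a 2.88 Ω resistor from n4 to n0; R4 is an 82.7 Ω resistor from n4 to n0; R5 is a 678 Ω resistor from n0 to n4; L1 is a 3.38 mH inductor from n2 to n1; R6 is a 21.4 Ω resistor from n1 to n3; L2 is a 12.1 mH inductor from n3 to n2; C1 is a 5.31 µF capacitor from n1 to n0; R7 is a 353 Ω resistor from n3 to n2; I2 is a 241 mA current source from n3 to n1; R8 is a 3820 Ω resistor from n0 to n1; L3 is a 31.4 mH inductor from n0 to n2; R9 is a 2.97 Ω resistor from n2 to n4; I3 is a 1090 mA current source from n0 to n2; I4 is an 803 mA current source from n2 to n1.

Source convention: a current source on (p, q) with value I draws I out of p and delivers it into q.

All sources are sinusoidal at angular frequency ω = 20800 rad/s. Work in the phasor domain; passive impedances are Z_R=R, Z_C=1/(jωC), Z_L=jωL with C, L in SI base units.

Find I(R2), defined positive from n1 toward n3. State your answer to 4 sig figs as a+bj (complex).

Apply KCL at each of the 4 non-ground nodes and solve the resulting linear system.
Node n1: branches {I1, R2, L1, R6, C1, I2, R8, I4} → V_1 = 2.378-9.153j
Node n2: branches {I1, R1, L1, L2, R7, L3, R9, I3, I4} → V_2 = 0.4637-1.490j
Node n3: branches {R1, R2, R6, L2, R7, I2} → V_3 = -0.5779-4.198j
Node n4: branches {R3, R4, R5, R9} → V_4 = 0.2238-0.7194j

0.0008903-0.001492j A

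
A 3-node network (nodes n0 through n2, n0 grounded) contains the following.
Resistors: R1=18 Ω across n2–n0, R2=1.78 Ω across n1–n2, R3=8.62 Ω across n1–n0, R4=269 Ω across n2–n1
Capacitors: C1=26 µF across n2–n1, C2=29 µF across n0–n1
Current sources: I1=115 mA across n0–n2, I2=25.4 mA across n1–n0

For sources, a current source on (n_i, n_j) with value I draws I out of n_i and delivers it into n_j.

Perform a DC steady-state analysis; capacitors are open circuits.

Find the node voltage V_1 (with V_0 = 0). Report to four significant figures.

MNA unknowns: 2 node voltages V₁..V_2
R1: Y=0.05556 on G[2,0]
C1: Y=0.000 on G[2,1]
R2: Y=0.5618 on G[1,2]
R3: Y=0.1160 on G[1,0]
R4: Y=0.003717 on G[2,1]
C2: Y=0.000 on G[0,1]
I1: z[0]−=0.115, z[2]+=0.115
I2: z[1]−=0.0254, z[0]+=0.0254
solve → V1=0.4761, V2=0.6187

0.4761 V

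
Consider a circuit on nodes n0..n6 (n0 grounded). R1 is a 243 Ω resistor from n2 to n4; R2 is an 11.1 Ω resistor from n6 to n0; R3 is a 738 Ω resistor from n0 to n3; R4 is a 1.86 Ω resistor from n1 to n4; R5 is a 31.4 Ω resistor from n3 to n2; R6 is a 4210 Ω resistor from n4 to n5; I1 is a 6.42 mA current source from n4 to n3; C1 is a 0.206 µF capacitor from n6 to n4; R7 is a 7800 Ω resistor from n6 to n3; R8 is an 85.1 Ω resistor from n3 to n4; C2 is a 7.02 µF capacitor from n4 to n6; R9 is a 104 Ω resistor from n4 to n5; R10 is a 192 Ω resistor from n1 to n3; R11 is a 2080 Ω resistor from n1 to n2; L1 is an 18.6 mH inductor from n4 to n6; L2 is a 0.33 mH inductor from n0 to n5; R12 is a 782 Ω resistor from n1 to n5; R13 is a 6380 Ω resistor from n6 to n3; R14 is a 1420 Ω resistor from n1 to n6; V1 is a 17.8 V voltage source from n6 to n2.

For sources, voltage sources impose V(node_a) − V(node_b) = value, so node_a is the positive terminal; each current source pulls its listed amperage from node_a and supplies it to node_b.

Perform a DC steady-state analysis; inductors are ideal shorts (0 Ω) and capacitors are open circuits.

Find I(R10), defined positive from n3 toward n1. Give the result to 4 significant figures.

Element admittances at DC:
  Y(R1) = 0.004115 S between n2,n4
  Y(R2) = 0.09009 S between n6,n0
  Y(R3) = 0.001355 S between n0,n3
  Y(R4) = 0.5376 S between n1,n4
  Y(R5) = 0.03185 S between n3,n2
  Y(R6) = 0.0002375 S between n4,n5
  I1: injects 0.00642 A into n3 (from n4)
  Y(C1) = 0.000 S between n6,n4
  Y(R7) = 0.0001282 S between n6,n3
  Y(R8) = 0.01175 S between n3,n4
  Y(C2) = 0.000 S between n4,n6
  Y(R9) = 0.009615 S between n4,n5
  Y(R10) = 0.005208 S between n1,n3
  Y(R11) = 0.0004808 S between n1,n2
  L1: short n4↔n6 (DC inductor)
  L2: short n0↔n5 (DC inductor)
  Y(R12) = 0.001279 S between n1,n5
  Y(R13) = 0.0001567 S between n6,n3
  Y(R14) = 0.0007042 S between n1,n6
  V1: constraint V(n6)−V(n2) = 17.8
Assemble and solve the 9×9 MNA system:
  V(n1)=0.02619  V(n2)=-17.65  V(n3)=-10.98  V(n4)=0.1485  V(n5)=0.000  V(n6)=0.1485
  i(L1)=-0.2776  i(L2)=-0.001497  i(V1)=-0.2943

-0.05731 A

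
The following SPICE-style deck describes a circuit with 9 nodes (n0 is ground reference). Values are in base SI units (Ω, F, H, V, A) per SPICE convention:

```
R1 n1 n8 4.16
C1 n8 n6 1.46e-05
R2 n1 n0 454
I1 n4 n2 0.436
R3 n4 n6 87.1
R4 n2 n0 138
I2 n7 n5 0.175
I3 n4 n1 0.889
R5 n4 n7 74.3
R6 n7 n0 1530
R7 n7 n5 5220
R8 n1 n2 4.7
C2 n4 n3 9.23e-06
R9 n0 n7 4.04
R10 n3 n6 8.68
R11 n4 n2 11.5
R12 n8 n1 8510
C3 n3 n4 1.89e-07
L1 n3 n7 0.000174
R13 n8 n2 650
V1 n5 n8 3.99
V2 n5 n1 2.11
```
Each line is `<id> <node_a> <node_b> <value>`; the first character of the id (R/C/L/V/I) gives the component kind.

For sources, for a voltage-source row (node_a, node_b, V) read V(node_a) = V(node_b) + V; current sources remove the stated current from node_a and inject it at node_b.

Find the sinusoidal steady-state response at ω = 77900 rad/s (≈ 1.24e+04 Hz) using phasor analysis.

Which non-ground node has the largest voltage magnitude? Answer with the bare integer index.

5

MNA unknowns: 8 node voltages V₁..V_8 plus 2 source currents (V1, V2)
R1: Y=0.2404+0.000j on G[1,8]
C1: Y=0.000+1.137j on G[8,6]
R2: Y=0.002203+0.000j on G[1,0]
I1: z[4]−=0.436, z[2]+=0.436
R3: Y=0.01148+0.000j on G[4,6]
R4: Y=0.007246+0.000j on G[2,0]
I2: z[7]−=0.175, z[5]+=0.175
I3: z[4]−=0.889, z[1]+=0.889
R5: Y=0.01346+0.000j on G[4,7]
R6: Y=0.0006536+0.000j on G[7,0]
R7: Y=0.0001916+0.000j on G[7,5]
R8: Y=0.2128+0.000j on G[1,2]
C2: Y=0.000+0.7190j on G[4,3]
R9: Y=0.2475+0.000j on G[0,7]
R10: Y=0.1152+0.000j on G[3,6]
R11: Y=0.08696+0.000j on G[4,2]
R12: Y=0.0001175+0.000j on G[8,1]
C3: Y=0.000+0.01472j on G[3,4]
L1: Y=0.000-0.07378j on G[3,7]
R13: Y=0.001538+0.000j on G[8,2]
V1: row V5−V8=3.99, i_V1 at 5,8
V2: row V5−V1=2.11, i_V2 at 5,1
solve → V1=8.492+1.057j, V2=7.340+1.327j, V3=0.2675+1.245j, V4=0.1307+2.103j, V5=10.60+1.057j, V6=6.563+1.759j, V7=-0.2897-0.04812j, V8=6.612+1.057j
aux → i_V1=0.3459+0.05494j, i_V2=-0.1730-0.05515j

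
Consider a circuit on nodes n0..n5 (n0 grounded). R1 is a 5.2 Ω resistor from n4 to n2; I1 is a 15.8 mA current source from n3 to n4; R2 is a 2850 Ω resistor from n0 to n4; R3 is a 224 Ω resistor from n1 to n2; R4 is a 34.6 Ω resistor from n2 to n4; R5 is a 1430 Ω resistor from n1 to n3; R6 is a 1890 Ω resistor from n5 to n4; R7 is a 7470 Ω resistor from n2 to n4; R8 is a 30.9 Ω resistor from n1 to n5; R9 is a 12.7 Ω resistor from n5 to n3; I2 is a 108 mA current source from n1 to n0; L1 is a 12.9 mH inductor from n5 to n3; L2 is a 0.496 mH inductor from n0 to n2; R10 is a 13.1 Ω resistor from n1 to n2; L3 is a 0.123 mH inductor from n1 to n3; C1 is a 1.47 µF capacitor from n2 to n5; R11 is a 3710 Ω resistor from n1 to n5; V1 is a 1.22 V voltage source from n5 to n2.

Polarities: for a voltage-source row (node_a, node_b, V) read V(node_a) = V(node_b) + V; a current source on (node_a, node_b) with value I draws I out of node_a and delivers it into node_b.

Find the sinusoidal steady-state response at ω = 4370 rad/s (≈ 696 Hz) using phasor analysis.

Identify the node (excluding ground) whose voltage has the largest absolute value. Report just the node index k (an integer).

MNA unknowns: 5 node voltages V₁..V_5 plus 1 source current (V1)
R1: Y=0.1923+0.000j on G[4,2]
I1: z[3]−=0.0158, z[4]+=0.0158
R2: Y=0.0003509+0.000j on G[0,4]
R3: Y=0.004464+0.000j on G[1,2]
R4: Y=0.02890+0.000j on G[2,4]
R5: Y=0.0006993+0.000j on G[1,3]
R6: Y=0.0005291+0.000j on G[5,4]
R7: Y=0.0001339+0.000j on G[2,4]
R8: Y=0.03236+0.000j on G[1,5]
R9: Y=0.07874+0.000j on G[5,3]
I2: z[1]−=0.108, z[0]+=0.108
L1: Y=0.000-0.01774j on G[5,3]
L2: Y=0.000-0.4614j on G[0,2]
R10: Y=0.07634+0.000j on G[1,2]
L3: Y=0.000-1.860j on G[1,3]
C1: Y=0.000+0.006424j on G[2,5]
R11: Y=0.0002695+0.000j on G[1,5]
V1: row V5−V2=1.22, i_V1 at 5,2
solve → V1=0.06712-0.3566j, V2=-0.0001778-0.2341j, V3=0.07460-0.3158j, V4=0.07383-0.2338j, V5=1.220-0.2341j
aux → i_V1=-0.1298+0.002054j

5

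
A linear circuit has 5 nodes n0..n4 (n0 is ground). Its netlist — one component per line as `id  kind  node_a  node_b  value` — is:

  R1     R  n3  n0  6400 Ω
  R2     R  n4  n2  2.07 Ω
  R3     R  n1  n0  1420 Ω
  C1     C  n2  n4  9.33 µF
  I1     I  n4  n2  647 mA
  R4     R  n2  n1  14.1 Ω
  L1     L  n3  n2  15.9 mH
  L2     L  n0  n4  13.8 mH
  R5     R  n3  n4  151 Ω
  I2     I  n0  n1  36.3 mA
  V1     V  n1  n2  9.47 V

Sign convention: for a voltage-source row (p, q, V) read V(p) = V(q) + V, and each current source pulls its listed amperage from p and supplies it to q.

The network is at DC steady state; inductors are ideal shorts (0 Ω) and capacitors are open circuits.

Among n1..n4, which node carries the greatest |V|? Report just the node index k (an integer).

MNA unknowns: 4 node voltages V₁..V_4 plus 3 source currents (L1, L2, V1)
R1: Y=0.0001563 on G[3,0]
R2: Y=0.4831 on G[4,2]
R3: Y=0.0007042 on G[1,0]
C1: Y=0.000 on G[2,4]
I1: z[4]−=0.647, z[2]+=0.647
R4: Y=0.07092 on G[2,1]
L1: row V3−V2=0, i_L1 at 3,2
L2: row V0−V4=0, i_L2 at 0,4
R5: Y=0.006623 on G[3,4]
I2: z[0]−=0.0363, z[1]+=0.0363
V1: row V1−V2=9.47, i_V1 at 1,2
solve → V1=10.85, V2=1.379, V3=1.379, V4=0.000
aux → i_L1=-0.009350, i_L2=-0.02844, i_V1=-0.6430

1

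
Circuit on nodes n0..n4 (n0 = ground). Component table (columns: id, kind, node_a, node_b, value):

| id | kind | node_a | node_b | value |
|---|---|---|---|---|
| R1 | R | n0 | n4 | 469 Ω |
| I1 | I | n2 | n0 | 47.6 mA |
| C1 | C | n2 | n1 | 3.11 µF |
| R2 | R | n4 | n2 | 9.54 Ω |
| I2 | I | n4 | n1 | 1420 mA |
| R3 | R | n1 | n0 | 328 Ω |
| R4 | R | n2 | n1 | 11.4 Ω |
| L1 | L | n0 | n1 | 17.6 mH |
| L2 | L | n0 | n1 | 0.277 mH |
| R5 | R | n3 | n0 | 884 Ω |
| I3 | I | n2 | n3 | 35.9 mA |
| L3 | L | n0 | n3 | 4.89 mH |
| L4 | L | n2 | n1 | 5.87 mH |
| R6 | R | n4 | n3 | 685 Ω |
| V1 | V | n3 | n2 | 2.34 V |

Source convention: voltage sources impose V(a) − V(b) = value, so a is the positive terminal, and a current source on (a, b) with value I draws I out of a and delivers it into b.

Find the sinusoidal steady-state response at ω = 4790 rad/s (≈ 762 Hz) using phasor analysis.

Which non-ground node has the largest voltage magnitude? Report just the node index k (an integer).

MNA unknowns: 4 node voltages V₁..V_4 plus 1 source current (V1)
R1: Y=0.002132+0.000j on G[0,4]
I1: z[2]−=0.0476, z[0]+=0.0476
C1: Y=0.000+0.01490j on G[2,1]
R2: Y=0.1048+0.000j on G[4,2]
I2: z[4]−=1.42, z[1]+=1.42
R3: Y=0.003049+0.000j on G[1,0]
R4: Y=0.08772+0.000j on G[2,1]
L1: Y=0.000-0.01186j on G[0,1]
L2: Y=0.000-0.7537j on G[0,1]
R5: Y=0.001131+0.000j on G[3,0]
I3: z[2]−=0.0359, z[3]+=0.0359
L3: Y=0.000-0.04269j on G[0,3]
L4: Y=0.000-0.03557j on G[2,1]
R6: Y=0.001460+0.000j on G[4,3]
V1: row V3−V2=2.34, i_V1 at 3,2
solve → V1=0.4556+0.3657j, V2=-10.96-6.287j, V3=-8.618-6.287j, V4=-23.81-6.163j
aux → i_V1=0.2919-0.3606j

4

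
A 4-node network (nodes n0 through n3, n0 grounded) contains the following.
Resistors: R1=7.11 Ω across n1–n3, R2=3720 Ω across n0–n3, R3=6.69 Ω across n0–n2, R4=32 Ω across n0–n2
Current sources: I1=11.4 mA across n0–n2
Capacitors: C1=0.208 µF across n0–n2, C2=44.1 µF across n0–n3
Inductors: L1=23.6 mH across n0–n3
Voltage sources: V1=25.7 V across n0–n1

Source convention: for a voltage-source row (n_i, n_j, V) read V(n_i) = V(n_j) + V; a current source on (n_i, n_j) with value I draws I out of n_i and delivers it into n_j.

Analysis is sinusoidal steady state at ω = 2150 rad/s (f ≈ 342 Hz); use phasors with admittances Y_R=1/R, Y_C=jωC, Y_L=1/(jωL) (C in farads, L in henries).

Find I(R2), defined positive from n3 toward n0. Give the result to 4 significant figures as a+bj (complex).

-0.005370+0.002862j A

Element admittances at ω=2150 rad/s:
  Y(R1) = 0.1406+0.000j S between n1,n3
  Y(R2) = 0.0002688+0.000j S between n0,n3
  I1: injects 0.0114 A into n2 (from n0)
  Y(R3) = 0.1495+0.000j S between n0,n2
  Y(C1) = 0.000+0.0004472j S between n0,n2
  Y(L1) = 0.000-0.01971j S between n0,n3
  Y(C2) = 0.000+0.09481j S between n0,n3
  Y(R4) = 0.03125+0.000j S between n0,n2
  V1: constraint V(n0)−V(n1) = 25.7
Assemble and solve the 4×4 MNA system:
  V(n1)=-25.70+0.000j  V(n2)=0.06308-0.0001561j  V(n3)=-19.98+10.65j
  i(V1)=-0.8050-1.497j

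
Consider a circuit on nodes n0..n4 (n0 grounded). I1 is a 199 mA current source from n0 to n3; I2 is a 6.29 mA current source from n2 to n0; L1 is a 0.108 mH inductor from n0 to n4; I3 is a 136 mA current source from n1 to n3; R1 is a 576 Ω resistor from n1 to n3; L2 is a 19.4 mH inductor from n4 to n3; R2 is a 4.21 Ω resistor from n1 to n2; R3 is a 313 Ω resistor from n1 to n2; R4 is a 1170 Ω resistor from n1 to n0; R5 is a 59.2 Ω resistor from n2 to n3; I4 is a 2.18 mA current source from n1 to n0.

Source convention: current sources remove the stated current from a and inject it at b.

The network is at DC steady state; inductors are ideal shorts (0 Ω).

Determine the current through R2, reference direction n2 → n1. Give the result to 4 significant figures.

0.1163 A

MNA unknowns: 4 node voltages V₁..V_4 plus 2 source currents (L1, L2)
I1: z[0]−=0.199, z[3]+=0.199
I2: z[2]−=0.00629, z[0]+=0.00629
L1: row V0−V4=0, i_L1 at 0,4
I3: z[1]−=0.136, z[3]+=0.136
R1: Y=0.001736 on G[1,3]
L2: row V4−V3=0, i_L2 at 4,3
R2: Y=0.2375 on G[1,2]
R3: Y=0.003195 on G[1,2]
R4: Y=0.0008547 on G[1,0]
R5: Y=0.01689 on G[2,3]
I4: z[1]−=0.00218, z[0]+=0.00218
solve → V1=-7.840, V2=-7.350, V3=0.000, V4=0.000
aux → i_L1=-0.1972, i_L2=-0.1972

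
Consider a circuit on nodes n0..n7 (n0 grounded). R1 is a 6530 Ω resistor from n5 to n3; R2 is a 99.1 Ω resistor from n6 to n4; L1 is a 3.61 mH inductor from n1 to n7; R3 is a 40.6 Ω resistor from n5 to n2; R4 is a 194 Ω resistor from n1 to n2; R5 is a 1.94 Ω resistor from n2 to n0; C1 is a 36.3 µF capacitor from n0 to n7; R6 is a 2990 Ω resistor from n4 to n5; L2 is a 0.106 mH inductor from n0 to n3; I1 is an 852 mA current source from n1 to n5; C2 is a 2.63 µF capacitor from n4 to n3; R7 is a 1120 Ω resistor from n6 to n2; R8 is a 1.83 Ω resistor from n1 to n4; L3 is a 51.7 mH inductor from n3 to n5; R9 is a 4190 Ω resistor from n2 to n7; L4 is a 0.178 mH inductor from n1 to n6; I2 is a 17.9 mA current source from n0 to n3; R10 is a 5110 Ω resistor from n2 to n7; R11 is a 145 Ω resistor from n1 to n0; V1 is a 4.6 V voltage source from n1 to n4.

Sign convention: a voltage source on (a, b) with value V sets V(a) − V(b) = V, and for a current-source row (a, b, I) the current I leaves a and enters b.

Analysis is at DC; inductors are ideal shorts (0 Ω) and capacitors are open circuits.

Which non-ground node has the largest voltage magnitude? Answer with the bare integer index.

4

Apply KCL at each of the 7 non-ground nodes and solve the resulting linear system.
Node n1: branches {L1, R4, I1, R8, L4, R11, V1} → V_1 = -62.37
Node n2: branches {R3, R4, R5, R7, R9, R10} → V_2 = -0.7396
Node n3: branches {R1, L2, C2, L3, I2} → V_3 = 0.000
Node n4: branches {R2, R6, C2, R8, V1} → V_4 = -66.97
Node n5: branches {R1, R3, R6, I1, L3} → V_5 = 0.000
Node n6: branches {R2, R7, L4} → V_6 = -62.37
Node n7: branches {L1, C1, R9, R10} → V_7 = -62.37
Source currents: i(L1)=-0.02677, i(L2)=-0.8293, i(L3)=-0.8114, i(L4)=-0.008608, i(V1)=-2.582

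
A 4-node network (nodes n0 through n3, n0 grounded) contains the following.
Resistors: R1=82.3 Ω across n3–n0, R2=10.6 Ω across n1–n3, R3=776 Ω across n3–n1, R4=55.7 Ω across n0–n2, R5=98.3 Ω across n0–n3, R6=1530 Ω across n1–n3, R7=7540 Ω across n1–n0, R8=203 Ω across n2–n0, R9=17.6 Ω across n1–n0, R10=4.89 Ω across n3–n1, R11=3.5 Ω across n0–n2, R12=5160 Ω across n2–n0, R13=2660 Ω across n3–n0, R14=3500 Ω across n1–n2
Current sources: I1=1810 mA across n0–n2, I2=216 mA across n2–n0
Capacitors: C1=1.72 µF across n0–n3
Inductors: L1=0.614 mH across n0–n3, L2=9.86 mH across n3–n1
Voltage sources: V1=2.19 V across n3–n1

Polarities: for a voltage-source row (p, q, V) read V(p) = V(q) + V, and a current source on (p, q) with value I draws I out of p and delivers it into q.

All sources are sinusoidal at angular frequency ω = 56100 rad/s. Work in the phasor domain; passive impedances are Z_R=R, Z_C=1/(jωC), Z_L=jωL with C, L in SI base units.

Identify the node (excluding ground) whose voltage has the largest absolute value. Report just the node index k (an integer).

Element admittances at ω=56100 rad/s:
  Y(R1) = 0.01215+0.000j S between n3,n0
  Y(R2) = 0.09434+0.000j S between n1,n3
  Y(R3) = 0.001289+0.000j S between n3,n1
  I1: injects 1.81 A into n2 (from n0)
  Y(R4) = 0.01795+0.000j S between n0,n2
  Y(R5) = 0.01017+0.000j S between n0,n3
  Y(R6) = 0.0006536+0.000j S between n1,n3
  Y(R7) = 0.0001326+0.000j S between n1,n0
  Y(R8) = 0.004926+0.000j S between n2,n0
  Y(R9) = 0.05682+0.000j S between n1,n0
  Y(R10) = 0.2045+0.000j S between n3,n1
  Y(C1) = 0.000+0.09649j S between n0,n3
  Y(R11) = 0.2857+0.000j S between n0,n2
  Y(L1) = 0.000-0.02903j S between n0,n3
  Y(R12) = 0.0001938+0.000j S between n2,n0
  Y(R13) = 0.0003759+0.000j S between n3,n0
  I2: injects 0.216 A into n0 (from n2)
  Y(L2) = 0.000-0.001808j S between n3,n1
  Y(R14) = 0.0002857+0.000j S between n1,n2
  V1: constraint V(n3)−V(n1) = 2.19
Assemble and solve the 4×4 MNA system:
  V(n1)=-1.263-0.7820j  V(n2)=5.156-0.0007229j  V(n3)=0.9266-0.7820j
  i(V1)=-0.7325-0.04080j

2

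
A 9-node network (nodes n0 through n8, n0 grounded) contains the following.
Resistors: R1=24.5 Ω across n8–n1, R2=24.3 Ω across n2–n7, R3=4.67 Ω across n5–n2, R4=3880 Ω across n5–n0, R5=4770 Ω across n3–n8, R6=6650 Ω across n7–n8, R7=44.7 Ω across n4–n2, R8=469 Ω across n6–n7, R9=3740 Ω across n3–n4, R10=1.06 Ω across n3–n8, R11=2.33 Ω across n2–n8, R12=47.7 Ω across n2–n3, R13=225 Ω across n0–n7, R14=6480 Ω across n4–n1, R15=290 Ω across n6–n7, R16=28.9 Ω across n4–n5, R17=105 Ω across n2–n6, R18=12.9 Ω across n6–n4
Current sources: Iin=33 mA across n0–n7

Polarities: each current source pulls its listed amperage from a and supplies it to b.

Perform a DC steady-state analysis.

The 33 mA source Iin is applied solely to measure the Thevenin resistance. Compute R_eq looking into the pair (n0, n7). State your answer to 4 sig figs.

R_eq = 212.7 Ω

Element admittances at DC:
  Y(R1) = 0.04082 S between n8,n1
  Y(R2) = 0.04115 S between n2,n7
  Y(R3) = 0.2141 S between n5,n2
  Y(R4) = 0.0002577 S between n5,n0
  Y(R5) = 0.0002096 S between n3,n8
  Y(R6) = 0.0001504 S between n7,n8
  Y(R7) = 0.02237 S between n4,n2
  Y(R8) = 0.002132 S between n6,n7
  Y(R9) = 0.0002674 S between n3,n4
  Y(R10) = 0.9434 S between n3,n8
  Y(R11) = 0.4292 S between n2,n8
  Y(R12) = 0.02096 S between n2,n3
  Y(R13) = 0.004444 S between n0,n7
  Y(R14) = 0.0001543 S between n4,n1
  Y(R15) = 0.003448 S between n6,n7
  Y(R16) = 0.03460 S between n4,n5
  Y(R17) = 0.009524 S between n2,n6
  Y(R18) = 0.07752 S between n6,n4
  Iin: injects 0.033 A into n7 (from n0)
Assemble and solve the 8×8 MNA system:
  V(n1)=6.982  V(n2)=6.982  V(n3)=6.982  V(n4)=6.981  V(n5)=6.975  V(n6)=6.983  V(n7)=7.021  V(n8)=6.982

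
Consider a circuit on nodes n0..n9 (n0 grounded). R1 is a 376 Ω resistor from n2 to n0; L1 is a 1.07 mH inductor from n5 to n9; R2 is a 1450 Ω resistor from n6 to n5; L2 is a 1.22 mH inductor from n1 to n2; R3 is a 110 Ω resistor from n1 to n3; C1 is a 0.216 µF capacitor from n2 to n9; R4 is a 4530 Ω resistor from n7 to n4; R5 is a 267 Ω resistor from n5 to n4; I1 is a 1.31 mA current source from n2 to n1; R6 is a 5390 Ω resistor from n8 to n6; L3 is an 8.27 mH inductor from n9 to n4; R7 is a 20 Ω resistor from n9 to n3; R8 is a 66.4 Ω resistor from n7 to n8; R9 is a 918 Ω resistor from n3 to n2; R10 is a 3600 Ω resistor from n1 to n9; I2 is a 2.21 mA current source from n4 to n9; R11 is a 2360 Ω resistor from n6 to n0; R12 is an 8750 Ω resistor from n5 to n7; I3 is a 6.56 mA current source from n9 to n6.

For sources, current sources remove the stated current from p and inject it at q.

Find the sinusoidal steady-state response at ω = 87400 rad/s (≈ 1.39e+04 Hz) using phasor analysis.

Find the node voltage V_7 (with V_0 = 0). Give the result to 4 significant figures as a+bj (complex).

Apply KCL at each of the 9 non-ground nodes and solve the resulting linear system.
Node n1: branches {L2, R3, I1, R10} → V_1 = -0.7488+0.09464j
Node n2: branches {R1, L2, C1, I1, R9} → V_2 = -0.7696-0.02777j
Node n3: branches {R3, R7, R9} → V_3 = -0.7660+0.07384j
Node n4: branches {R4, R5, L3, I2} → V_4 = -1.187+0.1288j
Node n5: branches {L1, R2, R5, R12} → V_5 = -0.7080+0.2804j
Node n6: branches {R2, R6, R11, I3} → V_6 = 4.830+0.1743j
Node n7: branches {R4, R8, R12} → V_7 = 1.046+0.1783j
Node n8: branches {R6, R8} → V_8 = 1.092+0.1782j
Node n9: branches {L1, C1, L3, R7, R10, I2, I3} → V_9 = -0.7690+0.07228j

1.046+0.1783j V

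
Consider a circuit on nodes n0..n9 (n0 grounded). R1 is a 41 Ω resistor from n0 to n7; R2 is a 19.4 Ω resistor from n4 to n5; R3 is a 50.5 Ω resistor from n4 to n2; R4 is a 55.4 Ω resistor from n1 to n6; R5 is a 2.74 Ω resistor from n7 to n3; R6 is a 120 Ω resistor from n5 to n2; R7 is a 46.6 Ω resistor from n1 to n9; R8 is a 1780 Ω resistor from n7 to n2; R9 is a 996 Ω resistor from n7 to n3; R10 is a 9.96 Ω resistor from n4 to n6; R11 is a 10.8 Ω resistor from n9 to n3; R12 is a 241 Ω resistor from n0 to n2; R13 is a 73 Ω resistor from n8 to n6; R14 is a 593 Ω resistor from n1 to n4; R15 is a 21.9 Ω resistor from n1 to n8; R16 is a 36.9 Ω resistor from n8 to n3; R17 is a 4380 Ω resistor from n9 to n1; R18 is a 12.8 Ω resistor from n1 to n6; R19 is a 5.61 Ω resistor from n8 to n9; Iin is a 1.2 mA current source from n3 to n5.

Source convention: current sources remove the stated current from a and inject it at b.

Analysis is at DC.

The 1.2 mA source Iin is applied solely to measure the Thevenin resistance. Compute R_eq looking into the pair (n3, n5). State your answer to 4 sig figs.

R_eq = 49.53 Ω

Apply KCL at each of the 9 non-ground nodes and solve the resulting linear system.
Node n1: branches {R4, R7, R14, R15, R17, R18} → V_1 = 0.01535
Node n2: branches {R3, R6, R8, R12} → V_2 = 0.03346
Node n3: branches {R5, R9, R11, R16, Iin} → V_3 = -0.006133
Node n4: branches {R2, R3, R10, R14} → V_4 = 0.03324
Node n5: branches {R2, R6, Iin} → V_5 = 0.05331
Node n6: branches {R4, R10, R13, R18} → V_6 = 0.02319
Node n7: branches {R1, R5, R8, R9} → V_7 = -0.005693
Node n8: branches {R13, R15, R16, R19} → V_8 = 0.004544
Node n9: branches {R7, R11, R17, R19} → V_9 = 0.001966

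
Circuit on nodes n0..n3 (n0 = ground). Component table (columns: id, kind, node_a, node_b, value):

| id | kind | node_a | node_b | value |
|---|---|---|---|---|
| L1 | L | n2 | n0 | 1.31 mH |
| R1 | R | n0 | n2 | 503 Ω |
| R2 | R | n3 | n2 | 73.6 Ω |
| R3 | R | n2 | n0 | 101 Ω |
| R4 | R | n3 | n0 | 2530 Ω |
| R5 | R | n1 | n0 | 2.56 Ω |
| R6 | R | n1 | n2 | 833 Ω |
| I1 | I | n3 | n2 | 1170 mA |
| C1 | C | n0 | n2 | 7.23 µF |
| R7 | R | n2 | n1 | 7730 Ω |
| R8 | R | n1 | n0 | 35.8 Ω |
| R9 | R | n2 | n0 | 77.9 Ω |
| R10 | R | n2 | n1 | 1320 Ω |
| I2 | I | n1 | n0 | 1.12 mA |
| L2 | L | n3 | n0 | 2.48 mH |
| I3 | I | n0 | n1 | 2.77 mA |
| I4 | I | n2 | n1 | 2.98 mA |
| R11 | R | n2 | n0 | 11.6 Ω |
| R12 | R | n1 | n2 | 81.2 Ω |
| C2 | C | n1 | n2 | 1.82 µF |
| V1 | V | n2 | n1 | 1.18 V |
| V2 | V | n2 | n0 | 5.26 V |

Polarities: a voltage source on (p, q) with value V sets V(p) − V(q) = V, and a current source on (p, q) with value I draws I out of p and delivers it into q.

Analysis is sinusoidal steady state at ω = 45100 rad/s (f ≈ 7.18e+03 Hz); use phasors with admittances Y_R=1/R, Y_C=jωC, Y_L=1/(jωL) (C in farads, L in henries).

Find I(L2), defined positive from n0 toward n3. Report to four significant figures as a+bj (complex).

0.3188-0.4986j A

Element admittances at ω=45100 rad/s:
  Y(L1) = 0.000-0.01693j S between n2,n0
  Y(R1) = 0.001988+0.000j S between n0,n2
  Y(R2) = 0.01359+0.000j S between n3,n2
  Y(R3) = 0.009901+0.000j S between n2,n0
  Y(R4) = 0.0003953+0.000j S between n3,n0
  Y(R5) = 0.3906+0.000j S between n1,n0
  Y(R6) = 0.001200+0.000j S between n1,n2
  I1: injects 1.17 A into n2 (from n3)
  Y(C1) = 0.000+0.3261j S between n0,n2
  Y(R7) = 0.0001294+0.000j S between n2,n1
  Y(R8) = 0.02793+0.000j S between n1,n0
  Y(R9) = 0.01284+0.000j S between n2,n0
  Y(R10) = 0.0007576+0.000j S between n2,n1
  I2: injects 0.00112 A into n0 (from n1)
  Y(L2) = 0.000-0.008941j S between n3,n0
  I3: injects 0.00277 A into n1 (from n0)
  I4: injects 0.00298 A into n1 (from n2)
  Y(R11) = 0.08621+0.000j S between n2,n0
  Y(R12) = 0.01232+0.000j S between n1,n2
  Y(C2) = 0.000+0.08208j S between n1,n2
  V1: constraint V(n2)−V(n1) = 1.18
  V2: constraint V(n2)−V(n0) = 5.26
Assemble and solve the 5×5 MNA system:
  V(n1)=4.080+0.000j  V(n2)=5.260+0.000j  V(n3)=-55.77-35.66j
  i(V1)=1.686-0.09686j  i(V2)=-1.949-2.111j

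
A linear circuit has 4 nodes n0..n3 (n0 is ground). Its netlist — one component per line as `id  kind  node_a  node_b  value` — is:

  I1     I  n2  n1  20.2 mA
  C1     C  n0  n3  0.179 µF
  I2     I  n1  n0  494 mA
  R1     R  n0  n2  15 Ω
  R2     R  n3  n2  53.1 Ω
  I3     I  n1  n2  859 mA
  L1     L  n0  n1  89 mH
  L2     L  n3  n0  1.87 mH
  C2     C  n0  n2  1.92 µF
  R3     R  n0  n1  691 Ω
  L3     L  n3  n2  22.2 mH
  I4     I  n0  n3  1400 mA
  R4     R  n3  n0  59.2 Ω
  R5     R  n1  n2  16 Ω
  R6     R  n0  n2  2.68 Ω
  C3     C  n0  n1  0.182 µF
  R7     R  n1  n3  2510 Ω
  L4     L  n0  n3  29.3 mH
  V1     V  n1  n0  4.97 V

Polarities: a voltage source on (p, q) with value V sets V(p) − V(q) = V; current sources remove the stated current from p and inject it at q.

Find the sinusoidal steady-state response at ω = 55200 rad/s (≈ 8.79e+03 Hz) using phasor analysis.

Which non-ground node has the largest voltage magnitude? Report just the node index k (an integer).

3

Element admittances at ω=55200 rad/s:
  I1: injects 0.0202 A into n1 (from n2)
  Y(C1) = 0.000+0.009881j S between n0,n3
  I2: injects 0.494 A into n0 (from n1)
  Y(R1) = 0.06667+0.000j S between n0,n2
  Y(R2) = 0.01883+0.000j S between n3,n2
  I3: injects 0.859 A into n2 (from n1)
  Y(L1) = 0.000-0.0002035j S between n0,n1
  Y(L2) = 0.000-0.009688j S between n3,n0
  Y(C2) = 0.000+0.1060j S between n0,n2
  Y(R3) = 0.001447+0.000j S between n0,n1
  Y(L3) = 0.000-0.0008160j S between n3,n2
  I4: injects 1.4 A into n3 (from n0)
  Y(R4) = 0.01689+0.000j S between n3,n0
  Y(R5) = 0.06250+0.000j S between n1,n2
  Y(R6) = 0.3731+0.000j S between n0,n2
  Y(C3) = 0.000+0.01005j S between n0,n1
  Y(R7) = 0.0003984+0.000j S between n1,n3
  Y(L4) = 0.000-0.0006183j S between n0,n3
  V1: constraint V(n1)−V(n0) = 4.97
Assemble and solve the 4×4 MNA system:
  V(n1)=4.970+0.000j  V(n2)=3.525-0.7413j  V(n3)=40.60+0.9290j
  i(V1)=-1.416-0.09488j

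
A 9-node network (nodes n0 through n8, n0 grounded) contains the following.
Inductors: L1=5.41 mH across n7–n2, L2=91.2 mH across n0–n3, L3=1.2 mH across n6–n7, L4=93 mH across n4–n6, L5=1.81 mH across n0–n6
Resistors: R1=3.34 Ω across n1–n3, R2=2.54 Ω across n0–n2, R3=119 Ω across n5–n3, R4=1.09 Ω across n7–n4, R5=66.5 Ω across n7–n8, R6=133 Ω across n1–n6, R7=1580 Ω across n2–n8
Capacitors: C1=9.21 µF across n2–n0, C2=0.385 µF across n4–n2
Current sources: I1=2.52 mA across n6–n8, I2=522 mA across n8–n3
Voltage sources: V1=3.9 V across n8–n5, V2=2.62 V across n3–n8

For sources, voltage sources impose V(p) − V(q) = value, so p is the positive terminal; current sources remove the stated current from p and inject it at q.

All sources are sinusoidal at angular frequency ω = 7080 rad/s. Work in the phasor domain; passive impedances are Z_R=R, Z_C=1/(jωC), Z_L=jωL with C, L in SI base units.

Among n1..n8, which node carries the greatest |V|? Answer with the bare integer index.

5

MNA unknowns: 8 node voltages V₁..V_8 plus 2 source currents (V1, V2)
L1: Y=0.000-0.02611j on G[7,2]
R1: Y=0.2994+0.000j on G[1,3]
R2: Y=0.3937+0.000j on G[0,2]
L2: Y=0.000-0.001549j on G[0,3]
R3: Y=0.008403+0.000j on G[5,3]
L3: Y=0.000-0.1177j on G[6,7]
R4: Y=0.9174+0.000j on G[7,4]
C1: Y=0.000+0.06521j on G[2,0]
L4: Y=0.000-0.001519j on G[4,6]
R5: Y=0.01504+0.000j on G[7,8]
R6: Y=0.007519+0.000j on G[1,6]
C2: Y=0.000+0.002726j on G[4,2]
L5: Y=0.000-0.07803j on G[0,6]
I1: z[6]−=0.00252, z[8]+=0.00252
I2: z[8]−=0.522, z[3]+=0.522
R7: Y=0.0006329+0.000j on G[2,8]
V1: row V8−V5=3.9, i_V1 at 8,5
V2: row V3−V8=2.62, i_V2 at 3,8
solve → V1=1.808+0.09271j, V2=-0.004332+0.002885j, V3=1.854+0.09448j, V4=-0.03841-0.05741j, V5=-4.666+0.09448j, V6=-0.02587+0.02239j, V7=-0.03836-0.05749j, V8=-0.7656+0.09448j
aux → i_V1=-0.05479+0.000j, i_V2=0.4533+0.002343j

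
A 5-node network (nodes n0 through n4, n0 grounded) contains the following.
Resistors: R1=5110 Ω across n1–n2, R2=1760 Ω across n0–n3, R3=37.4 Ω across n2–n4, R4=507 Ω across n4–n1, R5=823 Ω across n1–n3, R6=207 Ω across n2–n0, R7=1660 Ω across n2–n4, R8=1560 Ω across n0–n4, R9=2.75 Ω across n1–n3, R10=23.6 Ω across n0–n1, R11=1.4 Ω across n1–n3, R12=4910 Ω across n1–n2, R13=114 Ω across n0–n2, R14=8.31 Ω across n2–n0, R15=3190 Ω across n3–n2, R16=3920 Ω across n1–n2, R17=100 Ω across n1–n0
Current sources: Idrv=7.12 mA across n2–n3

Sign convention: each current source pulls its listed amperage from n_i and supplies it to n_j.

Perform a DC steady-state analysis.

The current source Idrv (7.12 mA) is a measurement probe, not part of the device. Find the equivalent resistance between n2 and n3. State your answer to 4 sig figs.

R_eq = 25.42 Ω

MNA unknowns: 4 node voltages V₁..V_4
R1: Y=0.0001957 on G[1,2]
R2: Y=0.0005682 on G[0,3]
R3: Y=0.02674 on G[2,4]
R4: Y=0.001972 on G[4,1]
R5: Y=0.001215 on G[1,3]
R6: Y=0.004831 on G[2,0]
R7: Y=0.0006024 on G[2,4]
R8: Y=0.0006410 on G[0,4]
R9: Y=0.3636 on G[1,3]
R10: Y=0.04237 on G[0,1]
R11: Y=0.7143 on G[1,3]
R12: Y=0.0002037 on G[1,2]
R13: Y=0.008772 on G[0,2]
R14: Y=0.1203 on G[2,0]
R15: Y=0.0003135 on G[3,2]
R16: Y=0.0002551 on G[1,2]
R17: Y=0.01000 on G[1,0]
Idrv: z[2]−=0.00712, z[3]+=0.00712
solve → V1=0.1252, V2=-0.04932, V3=0.1316, V4=-0.03678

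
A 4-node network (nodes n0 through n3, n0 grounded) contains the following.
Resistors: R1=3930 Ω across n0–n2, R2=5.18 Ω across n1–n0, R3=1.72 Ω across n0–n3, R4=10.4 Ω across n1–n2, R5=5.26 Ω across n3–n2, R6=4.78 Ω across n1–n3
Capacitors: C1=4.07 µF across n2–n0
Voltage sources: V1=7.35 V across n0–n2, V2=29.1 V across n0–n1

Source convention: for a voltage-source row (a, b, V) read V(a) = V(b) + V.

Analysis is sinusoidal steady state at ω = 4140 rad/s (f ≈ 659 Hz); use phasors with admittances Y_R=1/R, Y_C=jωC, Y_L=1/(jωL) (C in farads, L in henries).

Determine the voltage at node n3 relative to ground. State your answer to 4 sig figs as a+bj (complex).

Element admittances at ω=4140 rad/s:
  Y(R1) = 0.0002545+0.000j S between n0,n2
  Y(R2) = 0.1931+0.000j S between n1,n0
  Y(R3) = 0.5814+0.000j S between n0,n3
  Y(C1) = 0.000+0.01685j S between n2,n0
  Y(R4) = 0.09615+0.000j S between n1,n2
  Y(R5) = 0.1901+0.000j S between n3,n2
  Y(R6) = 0.2092+0.000j S between n1,n3
  V1: constraint V(n0)−V(n2) = 7.35
  V2: constraint V(n0)−V(n1) = 29.1
Assemble and solve the 5×5 MNA system:
  V(n1)=-29.10+0.000j  V(n2)=-7.350+0.000j  V(n3)=-7.632+0.000j
  i(V1)=2.143-0.1238j  i(V2)=-12.20+0.000j

-7.632+0.000j V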